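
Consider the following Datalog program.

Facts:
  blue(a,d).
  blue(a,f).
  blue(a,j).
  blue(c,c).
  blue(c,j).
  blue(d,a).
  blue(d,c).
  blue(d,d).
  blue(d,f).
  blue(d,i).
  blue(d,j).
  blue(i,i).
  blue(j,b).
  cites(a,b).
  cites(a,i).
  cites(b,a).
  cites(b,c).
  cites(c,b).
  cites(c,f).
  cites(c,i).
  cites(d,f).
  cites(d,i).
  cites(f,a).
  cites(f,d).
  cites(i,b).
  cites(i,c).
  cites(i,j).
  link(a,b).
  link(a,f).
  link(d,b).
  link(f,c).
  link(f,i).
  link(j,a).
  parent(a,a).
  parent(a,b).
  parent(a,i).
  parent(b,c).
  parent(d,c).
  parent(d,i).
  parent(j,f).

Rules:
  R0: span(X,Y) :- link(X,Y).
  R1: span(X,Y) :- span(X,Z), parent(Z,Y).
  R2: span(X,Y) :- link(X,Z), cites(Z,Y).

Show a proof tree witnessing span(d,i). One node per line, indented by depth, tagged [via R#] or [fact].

span(d,i)  [via R1]
  span(d,a)  [via R2]
    link(d,b)  [fact]
    cites(b,a)  [fact]
  parent(a,i)  [fact]

round 1: derive span(a,b) via R0 from link(a,b)
round 1: derive span(a,f) via R0 from link(a,f)
round 1: derive span(d,b) via R0 from link(d,b)
round 1: derive span(f,c) via R0 from link(f,c)
round 1: derive span(f,i) via R0 from link(f,i)
round 1: derive span(j,a) via R0 from link(j,a)
round 1: derive span(a,a) via R2 from link(a,b), cites(b,a)
round 1: derive span(a,c) via R2 from link(a,b), cites(b,c)
round 1: derive span(a,d) via R2 from link(a,f), cites(f,d)
round 1: derive span(d,a) via R2 from link(d,b), cites(b,a)
round 1: derive span(d,c) via R2 from link(d,b), cites(b,c)
round 1: derive span(f,b) via R2 from link(f,c), cites(c,b)
round 1: derive span(f,f) via R2 from link(f,c), cites(c,f)
round 1: derive span(f,j) via R2 from link(f,i), cites(i,j)
round 1: derive span(j,b) via R2 from link(j,a), cites(a,b)
round 1: derive span(j,i) via R2 from link(j,a), cites(a,i)
round 2: derive span(a,i) via R1 from span(a,a), parent(a,i)
round 2: derive span(d,i) via R1 from span(d,a), parent(a,i)
round 2: derive span(j,c) via R1 from span(j,b), parent(b,c)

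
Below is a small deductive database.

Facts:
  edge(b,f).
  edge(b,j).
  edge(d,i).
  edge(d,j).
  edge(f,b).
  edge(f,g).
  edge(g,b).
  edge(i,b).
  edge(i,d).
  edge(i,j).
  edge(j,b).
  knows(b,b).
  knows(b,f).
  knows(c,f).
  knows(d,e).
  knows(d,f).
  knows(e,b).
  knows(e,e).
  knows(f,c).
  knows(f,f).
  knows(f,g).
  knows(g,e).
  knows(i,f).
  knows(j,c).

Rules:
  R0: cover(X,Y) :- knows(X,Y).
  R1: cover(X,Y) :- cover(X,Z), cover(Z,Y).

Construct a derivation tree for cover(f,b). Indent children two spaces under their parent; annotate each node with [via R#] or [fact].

round 1: derive cover(b,b) via R0 from knows(b,b)
round 1: derive cover(b,f) via R0 from knows(b,f)
round 1: derive cover(c,f) via R0 from knows(c,f)
round 1: derive cover(d,e) via R0 from knows(d,e)
round 1: derive cover(d,f) via R0 from knows(d,f)
round 1: derive cover(e,b) via R0 from knows(e,b)
round 1: derive cover(e,e) via R0 from knows(e,e)
round 1: derive cover(f,c) via R0 from knows(f,c)
round 1: derive cover(f,f) via R0 from knows(f,f)
round 1: derive cover(f,g) via R0 from knows(f,g)
round 1: derive cover(g,e) via R0 from knows(g,e)
round 1: derive cover(i,f) via R0 from knows(i,f)
round 1: derive cover(j,c) via R0 from knows(j,c)
round 2: derive cover(b,c) via R1 from cover(b,f), cover(f,c)
round 2: derive cover(b,g) via R1 from cover(b,f), cover(f,g)
round 2: derive cover(c,c) via R1 from cover(c,f), cover(f,c)
round 2: derive cover(c,g) via R1 from cover(c,f), cover(f,g)
round 2: derive cover(d,b) via R1 from cover(d,e), cover(e,b)
round 2: derive cover(d,c) via R1 from cover(d,f), cover(f,c)
round 2: derive cover(d,g) via R1 from cover(d,f), cover(f,g)
round 2: derive cover(e,f) via R1 from cover(e,b), cover(b,f)
round 2: derive cover(f,e) via R1 from cover(f,g), cover(g,e)
round 2: derive cover(g,b) via R1 from cover(g,e), cover(e,b)
round 2: derive cover(i,c) via R1 from cover(i,f), cover(f,c)
round 2: derive cover(i,g) via R1 from cover(i,f), cover(f,g)
round 2: derive cover(j,f) via R1 from cover(j,c), cover(c,f)
round 3: derive cover(b,e) via R1 from cover(b,f), cover(f,e)
round 3: derive cover(c,b) via R1 from cover(c,g), cover(g,b)
round 3: derive cover(c,e) via R1 from cover(c,f), cover(f,e)
round 3: derive cover(e,c) via R1 from cover(e,b), cover(b,c)
round 3: derive cover(e,g) via R1 from cover(e,b), cover(b,g)
round 3: derive cover(f,b) via R1 from cover(f,e), cover(e,b)
round 3: derive cover(g,c) via R1 from cover(g,b), cover(b,c)
round 3: derive cover(g,f) via R1 from cover(g,b), cover(b,f)
round 3: derive cover(g,g) via R1 from cover(g,b), cover(b,g)
round 3: derive cover(i,b) via R1 from cover(i,g), cover(g,b)
round 3: derive cover(i,e) via R1 from cover(i,f), cover(f,e)
round 3: derive cover(j,e) via R1 from cover(j,f), cover(f,e)
round 3: derive cover(j,g) via R1 from cover(j,c), cover(c,g)
round 4: derive cover(j,b) via R1 from cover(j,c), cover(c,b)

cover(f,b)  [via R1]
  cover(f,e)  [via R1]
    cover(f,g)  [via R0]
      knows(f,g)  [fact]
    cover(g,e)  [via R0]
      knows(g,e)  [fact]
  cover(e,b)  [via R0]
    knows(e,b)  [fact]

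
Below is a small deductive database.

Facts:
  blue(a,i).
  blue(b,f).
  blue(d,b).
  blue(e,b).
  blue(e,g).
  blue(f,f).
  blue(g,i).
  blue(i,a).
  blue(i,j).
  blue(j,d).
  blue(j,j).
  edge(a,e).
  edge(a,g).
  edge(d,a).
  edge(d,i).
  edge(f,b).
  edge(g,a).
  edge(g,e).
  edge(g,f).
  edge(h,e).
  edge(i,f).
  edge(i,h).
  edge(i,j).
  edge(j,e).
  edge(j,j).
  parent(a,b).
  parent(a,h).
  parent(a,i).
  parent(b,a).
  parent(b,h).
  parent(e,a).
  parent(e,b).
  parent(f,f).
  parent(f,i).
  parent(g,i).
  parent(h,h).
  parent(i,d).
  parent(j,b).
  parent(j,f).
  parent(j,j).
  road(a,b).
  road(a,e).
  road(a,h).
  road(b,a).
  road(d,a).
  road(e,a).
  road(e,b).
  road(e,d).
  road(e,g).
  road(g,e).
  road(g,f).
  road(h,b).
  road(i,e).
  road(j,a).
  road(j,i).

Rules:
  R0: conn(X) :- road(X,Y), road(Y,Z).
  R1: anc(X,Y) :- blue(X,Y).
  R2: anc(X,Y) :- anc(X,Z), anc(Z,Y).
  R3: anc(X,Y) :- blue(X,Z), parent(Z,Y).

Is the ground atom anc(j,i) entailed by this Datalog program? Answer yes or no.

round 1: derive anc(a,i) via R1 from blue(a,i)
round 1: derive anc(b,f) via R1 from blue(b,f)
round 1: derive anc(d,b) via R1 from blue(d,b)
round 1: derive anc(e,b) via R1 from blue(e,b)
round 1: derive anc(e,g) via R1 from blue(e,g)
round 1: derive anc(f,f) via R1 from blue(f,f)
round 1: derive anc(g,i) via R1 from blue(g,i)
round 1: derive anc(i,a) via R1 from blue(i,a)
round 1: derive anc(i,j) via R1 from blue(i,j)
round 1: derive anc(j,d) via R1 from blue(j,d)
round 1: derive anc(j,j) via R1 from blue(j,j)
round 1: derive anc(a,d) via R3 from blue(a,i), parent(i,d)
round 1: derive anc(b,i) via R3 from blue(b,f), parent(f,i)
round 1: derive anc(d,a) via R3 from blue(d,b), parent(b,a)
round 1: derive anc(d,h) via R3 from blue(d,b), parent(b,h)
round 1: derive anc(e,a) via R3 from blue(e,b), parent(b,a)
round 1: derive anc(e,h) via R3 from blue(e,b), parent(b,h)
round 1: derive anc(e,i) via R3 from blue(e,g), parent(g,i)
round 1: derive anc(f,i) via R3 from blue(f,f), parent(f,i)
round 1: derive anc(g,d) via R3 from blue(g,i), parent(i,d)
round 1: derive anc(i,b) via R3 from blue(i,a), parent(a,b)
round 1: derive anc(i,f) via R3 from blue(i,j), parent(j,f)
round 1: derive anc(i,h) via R3 from blue(i,a), parent(a,h)
round 1: derive anc(i,i) via R3 from blue(i,a), parent(a,i)
round 1: derive anc(j,b) via R3 from blue(j,j), parent(j,b)
round 1: derive anc(j,f) via R3 from blue(j,j), parent(j,f)
round 2: derive anc(a,a) via R2 from anc(a,d), anc(d,a)
round 2: derive anc(a,b) via R2 from anc(a,d), anc(d,b)
round 2: derive anc(a,f) via R2 from anc(a,i), anc(i,f)
round 2: derive anc(a,h) via R2 from anc(a,d), anc(d,h)
round 2: derive anc(a,j) via R2 from anc(a,i), anc(i,j)
round 2: derive anc(b,a) via R2 from anc(b,i), anc(i,a)
round 2: derive anc(b,b) via R2 from anc(b,i), anc(i,b)
round 2: derive anc(b,h) via R2 from anc(b,i), anc(i,h)
round 2: derive anc(b,j) via R2 from anc(b,i), anc(i,j)
round 2: derive anc(d,d) via R2 from anc(d,a), anc(a,d)
round 2: derive anc(d,f) via R2 from anc(d,b), anc(b,f)
round 2: derive anc(d,i) via R2 from anc(d,a), anc(a,i)
round 2: derive anc(e,d) via R2 from anc(e,a), anc(a,d)
round 2: derive anc(e,f) via R2 from anc(e,b), anc(b,f)
round 2: derive anc(e,j) via R2 from anc(e,i), anc(i,j)
round 2: derive anc(f,a) via R2 from anc(f,i), anc(i,a)
round 2: derive anc(f,b) via R2 from anc(f,i), anc(i,b)
round 2: derive anc(f,h) via R2 from anc(f,i), anc(i,h)
round 2: derive anc(f,j) via R2 from anc(f,i), anc(i,j)
round 2: derive anc(g,a) via R2 from anc(g,d), anc(d,a)
round 2: derive anc(g,b) via R2 from anc(g,d), anc(d,b)
round 2: derive anc(g,f) via R2 from anc(g,i), anc(i,f)
round 2: derive anc(g,h) via R2 from anc(g,d), anc(d,h)
round 2: derive anc(g,j) via R2 from anc(g,i), anc(i,j)
round 2: derive anc(i,d) via R2 from anc(i,a), anc(a,d)
round 2: derive anc(j,a) via R2 from anc(j,d), anc(d,a)
round 2: derive anc(j,h) via R2 from anc(j,d), anc(d,h)
round 2: derive anc(j,i) via R2 from anc(j,b), anc(b,i)
round 3: derive anc(b,d) via R2 from anc(b,a), anc(a,d)
round 3: derive anc(d,j) via R2 from anc(d,a), anc(a,j)
round 3: derive anc(f,d) via R2 from anc(f,a), anc(a,d)

yes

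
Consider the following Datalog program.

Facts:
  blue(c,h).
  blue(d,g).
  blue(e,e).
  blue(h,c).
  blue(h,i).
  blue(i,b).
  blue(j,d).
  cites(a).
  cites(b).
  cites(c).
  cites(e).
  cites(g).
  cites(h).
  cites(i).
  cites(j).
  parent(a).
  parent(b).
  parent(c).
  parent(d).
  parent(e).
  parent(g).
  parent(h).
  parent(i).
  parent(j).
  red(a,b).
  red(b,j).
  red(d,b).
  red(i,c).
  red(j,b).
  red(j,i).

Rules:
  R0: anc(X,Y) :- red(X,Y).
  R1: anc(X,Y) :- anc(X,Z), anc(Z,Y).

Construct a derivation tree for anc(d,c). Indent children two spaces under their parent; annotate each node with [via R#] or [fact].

anc(d,c)  [via R1]
  anc(d,j)  [via R1]
    anc(d,b)  [via R0]
      red(d,b)  [fact]
    anc(b,j)  [via R0]
      red(b,j)  [fact]
  anc(j,c)  [via R1]
    anc(j,i)  [via R0]
      red(j,i)  [fact]
    anc(i,c)  [via R0]
      red(i,c)  [fact]

round 1: derive anc(a,b) via R0 from red(a,b)
round 1: derive anc(b,j) via R0 from red(b,j)
round 1: derive anc(d,b) via R0 from red(d,b)
round 1: derive anc(i,c) via R0 from red(i,c)
round 1: derive anc(j,b) via R0 from red(j,b)
round 1: derive anc(j,i) via R0 from red(j,i)
round 2: derive anc(a,j) via R1 from anc(a,b), anc(b,j)
round 2: derive anc(b,b) via R1 from anc(b,j), anc(j,b)
round 2: derive anc(b,i) via R1 from anc(b,j), anc(j,i)
round 2: derive anc(d,j) via R1 from anc(d,b), anc(b,j)
round 2: derive anc(j,c) via R1 from anc(j,i), anc(i,c)
round 2: derive anc(j,j) via R1 from anc(j,b), anc(b,j)
round 3: derive anc(a,c) via R1 from anc(a,j), anc(j,c)
round 3: derive anc(a,i) via R1 from anc(a,b), anc(b,i)
round 3: derive anc(b,c) via R1 from anc(b,i), anc(i,c)
round 3: derive anc(d,c) via R1 from anc(d,j), anc(j,c)
round 3: derive anc(d,i) via R1 from anc(d,b), anc(b,i)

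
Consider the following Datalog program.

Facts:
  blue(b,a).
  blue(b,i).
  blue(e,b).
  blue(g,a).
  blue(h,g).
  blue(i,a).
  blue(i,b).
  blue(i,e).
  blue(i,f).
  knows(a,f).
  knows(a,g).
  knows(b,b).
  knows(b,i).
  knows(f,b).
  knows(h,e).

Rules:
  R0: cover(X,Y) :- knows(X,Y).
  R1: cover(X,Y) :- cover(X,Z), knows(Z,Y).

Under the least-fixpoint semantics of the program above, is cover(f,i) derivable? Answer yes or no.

round 1: derive cover(a,f) via R0 from knows(a,f)
round 1: derive cover(a,g) via R0 from knows(a,g)
round 1: derive cover(b,b) via R0 from knows(b,b)
round 1: derive cover(b,i) via R0 from knows(b,i)
round 1: derive cover(f,b) via R0 from knows(f,b)
round 1: derive cover(h,e) via R0 from knows(h,e)
round 2: derive cover(a,b) via R1 from cover(a,f), knows(f,b)
round 2: derive cover(f,i) via R1 from cover(f,b), knows(b,i)
round 3: derive cover(a,i) via R1 from cover(a,b), knows(b,i)

yes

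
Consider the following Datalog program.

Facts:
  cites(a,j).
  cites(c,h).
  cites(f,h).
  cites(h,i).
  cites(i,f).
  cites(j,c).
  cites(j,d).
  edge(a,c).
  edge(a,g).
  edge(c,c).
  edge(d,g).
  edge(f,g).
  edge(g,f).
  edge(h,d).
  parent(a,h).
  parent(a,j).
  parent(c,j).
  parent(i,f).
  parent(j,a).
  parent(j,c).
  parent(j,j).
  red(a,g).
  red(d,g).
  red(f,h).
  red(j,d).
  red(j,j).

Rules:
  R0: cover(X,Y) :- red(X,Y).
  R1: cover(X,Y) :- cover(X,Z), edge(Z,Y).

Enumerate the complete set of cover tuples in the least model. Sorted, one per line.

cover(a,f)
cover(a,g)
cover(d,f)
cover(d,g)
cover(f,d)
cover(f,f)
cover(f,g)
cover(f,h)
cover(j,d)
cover(j,f)
cover(j,g)
cover(j,j)

round 1: derive cover(a,g) via R0 from red(a,g)
round 1: derive cover(d,g) via R0 from red(d,g)
round 1: derive cover(f,h) via R0 from red(f,h)
round 1: derive cover(j,d) via R0 from red(j,d)
round 1: derive cover(j,j) via R0 from red(j,j)
round 2: derive cover(a,f) via R1 from cover(a,g), edge(g,f)
round 2: derive cover(d,f) via R1 from cover(d,g), edge(g,f)
round 2: derive cover(f,d) via R1 from cover(f,h), edge(h,d)
round 2: derive cover(j,g) via R1 from cover(j,d), edge(d,g)
round 3: derive cover(f,g) via R1 from cover(f,d), edge(d,g)
round 3: derive cover(j,f) via R1 from cover(j,g), edge(g,f)
round 4: derive cover(f,f) via R1 from cover(f,g), edge(g,f)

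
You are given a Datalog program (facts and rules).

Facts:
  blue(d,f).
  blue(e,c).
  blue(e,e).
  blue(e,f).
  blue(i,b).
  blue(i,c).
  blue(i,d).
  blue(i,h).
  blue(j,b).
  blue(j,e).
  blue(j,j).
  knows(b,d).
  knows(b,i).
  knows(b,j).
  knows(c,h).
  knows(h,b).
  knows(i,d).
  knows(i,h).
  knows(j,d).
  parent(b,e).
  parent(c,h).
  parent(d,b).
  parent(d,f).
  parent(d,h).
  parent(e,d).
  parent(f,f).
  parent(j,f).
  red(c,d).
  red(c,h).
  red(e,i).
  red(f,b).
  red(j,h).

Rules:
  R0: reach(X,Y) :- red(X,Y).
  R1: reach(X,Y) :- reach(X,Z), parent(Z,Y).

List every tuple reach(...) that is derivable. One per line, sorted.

reach(c,b)
reach(c,d)
reach(c,e)
reach(c,f)
reach(c,h)
reach(e,i)
reach(f,b)
reach(f,d)
reach(f,e)
reach(f,f)
reach(f,h)
reach(j,h)

round 1: derive reach(c,d) via R0 from red(c,d)
round 1: derive reach(c,h) via R0 from red(c,h)
round 1: derive reach(e,i) via R0 from red(e,i)
round 1: derive reach(f,b) via R0 from red(f,b)
round 1: derive reach(j,h) via R0 from red(j,h)
round 2: derive reach(c,b) via R1 from reach(c,d), parent(d,b)
round 2: derive reach(c,f) via R1 from reach(c,d), parent(d,f)
round 2: derive reach(f,e) via R1 from reach(f,b), parent(b,e)
round 3: derive reach(c,e) via R1 from reach(c,b), parent(b,e)
round 3: derive reach(f,d) via R1 from reach(f,e), parent(e,d)
round 4: derive reach(f,f) via R1 from reach(f,d), parent(d,f)
round 4: derive reach(f,h) via R1 from reach(f,d), parent(d,h)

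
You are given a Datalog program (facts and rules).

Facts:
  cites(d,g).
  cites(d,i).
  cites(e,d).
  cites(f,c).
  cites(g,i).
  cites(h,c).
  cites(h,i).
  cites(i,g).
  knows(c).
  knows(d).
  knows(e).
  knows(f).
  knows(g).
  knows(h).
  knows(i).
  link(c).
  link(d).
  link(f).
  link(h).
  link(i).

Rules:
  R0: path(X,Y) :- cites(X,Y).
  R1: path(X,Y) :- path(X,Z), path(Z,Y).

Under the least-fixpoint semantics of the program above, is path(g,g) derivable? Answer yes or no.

round 1: derive path(d,g) via R0 from cites(d,g)
round 1: derive path(d,i) via R0 from cites(d,i)
round 1: derive path(e,d) via R0 from cites(e,d)
round 1: derive path(f,c) via R0 from cites(f,c)
round 1: derive path(g,i) via R0 from cites(g,i)
round 1: derive path(h,c) via R0 from cites(h,c)
round 1: derive path(h,i) via R0 from cites(h,i)
round 1: derive path(i,g) via R0 from cites(i,g)
round 2: derive path(e,g) via R1 from path(e,d), path(d,g)
round 2: derive path(e,i) via R1 from path(e,d), path(d,i)
round 2: derive path(g,g) via R1 from path(g,i), path(i,g)
round 2: derive path(h,g) via R1 from path(h,i), path(i,g)
round 2: derive path(i,i) via R1 from path(i,g), path(g,i)

yes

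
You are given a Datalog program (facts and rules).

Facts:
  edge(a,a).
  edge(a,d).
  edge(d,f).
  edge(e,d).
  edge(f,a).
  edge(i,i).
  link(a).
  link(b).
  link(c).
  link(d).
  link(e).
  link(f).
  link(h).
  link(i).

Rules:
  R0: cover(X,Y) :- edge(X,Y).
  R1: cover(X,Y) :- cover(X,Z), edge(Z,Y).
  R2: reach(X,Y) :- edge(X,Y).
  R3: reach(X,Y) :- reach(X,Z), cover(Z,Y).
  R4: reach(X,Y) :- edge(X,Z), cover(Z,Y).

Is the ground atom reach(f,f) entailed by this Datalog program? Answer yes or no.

round 1: derive cover(a,a) via R0 from edge(a,a)
round 1: derive cover(a,d) via R0 from edge(a,d)
round 1: derive cover(d,f) via R0 from edge(d,f)
round 1: derive cover(e,d) via R0 from edge(e,d)
round 1: derive cover(f,a) via R0 from edge(f,a)
round 1: derive cover(i,i) via R0 from edge(i,i)
round 1: derive reach(a,a) via R2 from edge(a,a)
round 1: derive reach(a,d) via R2 from edge(a,d)
round 1: derive reach(d,f) via R2 from edge(d,f)
round 1: derive reach(e,d) via R2 from edge(e,d)
round 1: derive reach(f,a) via R2 from edge(f,a)
round 1: derive reach(i,i) via R2 from edge(i,i)
round 2: derive cover(a,f) via R1 from cover(a,d), edge(d,f)
round 2: derive cover(d,a) via R1 from cover(d,f), edge(f,a)
round 2: derive cover(e,f) via R1 from cover(e,d), edge(d,f)
round 2: derive cover(f,d) via R1 from cover(f,a), edge(a,d)
round 2: derive reach(a,f) via R3 from reach(a,d), cover(d,f)
round 2: derive reach(d,a) via R3 from reach(d,f), cover(f,a)
round 2: derive reach(e,f) via R3 from reach(e,d), cover(d,f)
round 2: derive reach(f,d) via R3 from reach(f,a), cover(a,d)
round 3: derive cover(d,d) via R1 from cover(d,a), edge(a,d)
round 3: derive cover(e,a) via R1 from cover(e,f), edge(f,a)
round 3: derive cover(f,f) via R1 from cover(f,d), edge(d,f)
round 3: derive reach(d,d) via R3 from reach(d,a), cover(a,d)
round 3: derive reach(e,a) via R3 from reach(e,d), cover(d,a)
round 3: derive reach(f,f) via R3 from reach(f,a), cover(a,f)

yes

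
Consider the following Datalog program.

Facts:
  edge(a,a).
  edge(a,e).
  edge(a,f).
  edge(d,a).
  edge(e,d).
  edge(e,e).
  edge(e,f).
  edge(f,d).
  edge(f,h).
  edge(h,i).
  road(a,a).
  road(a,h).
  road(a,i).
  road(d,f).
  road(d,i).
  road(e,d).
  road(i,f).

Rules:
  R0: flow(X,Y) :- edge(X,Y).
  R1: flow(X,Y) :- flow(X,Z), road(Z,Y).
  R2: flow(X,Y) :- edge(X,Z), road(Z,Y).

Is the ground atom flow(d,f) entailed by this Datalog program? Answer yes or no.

round 1: derive flow(a,a) via R0 from edge(a,a)
round 1: derive flow(a,e) via R0 from edge(a,e)
round 1: derive flow(a,f) via R0 from edge(a,f)
round 1: derive flow(d,a) via R0 from edge(d,a)
round 1: derive flow(e,d) via R0 from edge(e,d)
round 1: derive flow(e,e) via R0 from edge(e,e)
round 1: derive flow(e,f) via R0 from edge(e,f)
round 1: derive flow(f,d) via R0 from edge(f,d)
round 1: derive flow(f,h) via R0 from edge(f,h)
round 1: derive flow(h,i) via R0 from edge(h,i)
round 1: derive flow(a,d) via R2 from edge(a,e), road(e,d)
round 1: derive flow(a,h) via R2 from edge(a,a), road(a,h)
round 1: derive flow(a,i) via R2 from edge(a,a), road(a,i)
round 1: derive flow(d,h) via R2 from edge(d,a), road(a,h)
round 1: derive flow(d,i) via R2 from edge(d,a), road(a,i)
round 1: derive flow(e,i) via R2 from edge(e,d), road(d,i)
round 1: derive flow(f,f) via R2 from edge(f,d), road(d,f)
round 1: derive flow(f,i) via R2 from edge(f,d), road(d,i)
round 1: derive flow(h,f) via R2 from edge(h,i), road(i,f)
round 2: derive flow(d,f) via R1 from flow(d,i), road(i,f)

yes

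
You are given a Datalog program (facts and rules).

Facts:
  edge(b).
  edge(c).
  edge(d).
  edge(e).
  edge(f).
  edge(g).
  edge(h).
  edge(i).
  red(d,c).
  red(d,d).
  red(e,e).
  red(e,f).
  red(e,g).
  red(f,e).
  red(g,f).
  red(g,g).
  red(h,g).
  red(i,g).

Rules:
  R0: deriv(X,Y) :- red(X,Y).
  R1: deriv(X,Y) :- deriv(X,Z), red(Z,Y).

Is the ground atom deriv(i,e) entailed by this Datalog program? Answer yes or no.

round 1: derive deriv(d,c) via R0 from red(d,c)
round 1: derive deriv(d,d) via R0 from red(d,d)
round 1: derive deriv(e,e) via R0 from red(e,e)
round 1: derive deriv(e,f) via R0 from red(e,f)
round 1: derive deriv(e,g) via R0 from red(e,g)
round 1: derive deriv(f,e) via R0 from red(f,e)
round 1: derive deriv(g,f) via R0 from red(g,f)
round 1: derive deriv(g,g) via R0 from red(g,g)
round 1: derive deriv(h,g) via R0 from red(h,g)
round 1: derive deriv(i,g) via R0 from red(i,g)
round 2: derive deriv(f,f) via R1 from deriv(f,e), red(e,f)
round 2: derive deriv(f,g) via R1 from deriv(f,e), red(e,g)
round 2: derive deriv(g,e) via R1 from deriv(g,f), red(f,e)
round 2: derive deriv(h,f) via R1 from deriv(h,g), red(g,f)
round 2: derive deriv(i,f) via R1 from deriv(i,g), red(g,f)
round 3: derive deriv(h,e) via R1 from deriv(h,f), red(f,e)
round 3: derive deriv(i,e) via R1 from deriv(i,f), red(f,e)

yes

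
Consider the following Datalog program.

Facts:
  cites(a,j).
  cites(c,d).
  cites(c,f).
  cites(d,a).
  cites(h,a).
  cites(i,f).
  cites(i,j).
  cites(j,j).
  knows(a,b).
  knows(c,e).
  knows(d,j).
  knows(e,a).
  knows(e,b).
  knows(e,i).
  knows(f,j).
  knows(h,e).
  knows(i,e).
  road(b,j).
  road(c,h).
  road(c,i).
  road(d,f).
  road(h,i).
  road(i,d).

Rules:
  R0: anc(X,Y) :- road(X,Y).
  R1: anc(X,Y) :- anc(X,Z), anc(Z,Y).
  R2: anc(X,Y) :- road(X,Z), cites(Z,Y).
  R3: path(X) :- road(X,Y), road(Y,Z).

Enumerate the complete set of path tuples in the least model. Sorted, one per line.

path(c)
path(h)
path(i)

round 1: derive path(c) via R3 from road(c,h), road(h,i)
round 1: derive path(h) via R3 from road(h,i), road(i,d)
round 1: derive path(i) via R3 from road(i,d), road(d,f)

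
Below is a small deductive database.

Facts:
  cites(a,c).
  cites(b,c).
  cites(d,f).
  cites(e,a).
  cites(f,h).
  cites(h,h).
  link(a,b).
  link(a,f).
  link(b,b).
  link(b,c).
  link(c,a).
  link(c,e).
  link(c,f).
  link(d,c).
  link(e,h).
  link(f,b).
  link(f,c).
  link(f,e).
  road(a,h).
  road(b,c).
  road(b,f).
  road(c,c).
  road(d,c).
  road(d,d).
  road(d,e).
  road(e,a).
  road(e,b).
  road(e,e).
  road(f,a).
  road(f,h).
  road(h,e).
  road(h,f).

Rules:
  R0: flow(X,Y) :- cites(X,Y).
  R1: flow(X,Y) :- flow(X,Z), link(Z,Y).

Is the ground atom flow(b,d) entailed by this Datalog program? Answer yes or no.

no

round 1: derive flow(a,c) via R0 from cites(a,c)
round 1: derive flow(b,c) via R0 from cites(b,c)
round 1: derive flow(d,f) via R0 from cites(d,f)
round 1: derive flow(e,a) via R0 from cites(e,a)
round 1: derive flow(f,h) via R0 from cites(f,h)
round 1: derive flow(h,h) via R0 from cites(h,h)
round 2: derive flow(a,a) via R1 from flow(a,c), link(c,a)
round 2: derive flow(a,e) via R1 from flow(a,c), link(c,e)
round 2: derive flow(a,f) via R1 from flow(a,c), link(c,f)
round 2: derive flow(b,a) via R1 from flow(b,c), link(c,a)
round 2: derive flow(b,e) via R1 from flow(b,c), link(c,e)
round 2: derive flow(b,f) via R1 from flow(b,c), link(c,f)
round 2: derive flow(d,b) via R1 from flow(d,f), link(f,b)
round 2: derive flow(d,c) via R1 from flow(d,f), link(f,c)
round 2: derive flow(d,e) via R1 from flow(d,f), link(f,e)
round 2: derive flow(e,b) via R1 from flow(e,a), link(a,b)
round 2: derive flow(e,f) via R1 from flow(e,a), link(a,f)
round 3: derive flow(a,b) via R1 from flow(a,a), link(a,b)
round 3: derive flow(a,h) via R1 from flow(a,e), link(e,h)
round 3: derive flow(b,b) via R1 from flow(b,a), link(a,b)
round 3: derive flow(b,h) via R1 from flow(b,e), link(e,h)
round 3: derive flow(d,a) via R1 from flow(d,c), link(c,a)
round 3: derive flow(d,h) via R1 from flow(d,e), link(e,h)
round 3: derive flow(e,c) via R1 from flow(e,b), link(b,c)
round 3: derive flow(e,e) via R1 from flow(e,f), link(f,e)
round 4: derive flow(e,h) via R1 from flow(e,e), link(e,h)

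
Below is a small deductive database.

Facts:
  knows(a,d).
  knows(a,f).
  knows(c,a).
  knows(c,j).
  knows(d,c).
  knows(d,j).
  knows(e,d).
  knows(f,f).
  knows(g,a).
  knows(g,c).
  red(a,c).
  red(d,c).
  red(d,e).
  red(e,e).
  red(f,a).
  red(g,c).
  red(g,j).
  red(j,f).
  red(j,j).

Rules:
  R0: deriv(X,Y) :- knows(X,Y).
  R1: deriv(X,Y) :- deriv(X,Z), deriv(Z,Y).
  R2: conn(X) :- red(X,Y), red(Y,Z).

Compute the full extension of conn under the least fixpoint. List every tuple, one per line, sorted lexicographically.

round 1: derive conn(d) via R2 from red(d,e), red(e,e)
round 1: derive conn(e) via R2 from red(e,e), red(e,e)
round 1: derive conn(f) via R2 from red(f,a), red(a,c)
round 1: derive conn(g) via R2 from red(g,j), red(j,f)
round 1: derive conn(j) via R2 from red(j,f), red(f,a)

conn(d)
conn(e)
conn(f)
conn(g)
conn(j)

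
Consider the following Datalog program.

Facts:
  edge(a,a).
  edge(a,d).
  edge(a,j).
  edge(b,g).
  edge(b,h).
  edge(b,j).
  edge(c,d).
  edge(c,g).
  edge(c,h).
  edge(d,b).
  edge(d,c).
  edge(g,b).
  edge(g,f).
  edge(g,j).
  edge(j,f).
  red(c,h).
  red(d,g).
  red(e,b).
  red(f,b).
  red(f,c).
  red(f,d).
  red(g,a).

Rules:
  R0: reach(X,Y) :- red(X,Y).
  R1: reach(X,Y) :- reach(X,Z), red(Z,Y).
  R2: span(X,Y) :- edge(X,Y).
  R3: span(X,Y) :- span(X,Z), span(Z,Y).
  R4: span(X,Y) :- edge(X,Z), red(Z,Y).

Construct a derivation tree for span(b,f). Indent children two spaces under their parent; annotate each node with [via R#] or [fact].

round 1: derive span(a,a) via R2 from edge(a,a)
round 1: derive span(a,d) via R2 from edge(a,d)
round 1: derive span(a,j) via R2 from edge(a,j)
round 1: derive span(b,g) via R2 from edge(b,g)
round 1: derive span(b,h) via R2 from edge(b,h)
round 1: derive span(b,j) via R2 from edge(b,j)
round 1: derive span(c,d) via R2 from edge(c,d)
round 1: derive span(c,g) via R2 from edge(c,g)
round 1: derive span(c,h) via R2 from edge(c,h)
round 1: derive span(d,b) via R2 from edge(d,b)
round 1: derive span(d,c) via R2 from edge(d,c)
round 1: derive span(g,b) via R2 from edge(g,b)
round 1: derive span(g,f) via R2 from edge(g,f)
round 1: derive span(g,j) via R2 from edge(g,j)
round 1: derive span(j,f) via R2 from edge(j,f)
round 1: derive span(a,g) via R4 from edge(a,d), red(d,g)
round 1: derive span(b,a) via R4 from edge(b,g), red(g,a)
round 1: derive span(c,a) via R4 from edge(c,g), red(g,a)
round 1: derive span(d,h) via R4 from edge(d,c), red(c,h)
round 1: derive span(g,c) via R4 from edge(g,f), red(f,c)
round 1: derive span(g,d) via R4 from edge(g,f), red(f,d)
round 1: derive span(j,b) via R4 from edge(j,f), red(f,b)
round 1: derive span(j,c) via R4 from edge(j,f), red(f,c)
round 1: derive span(j,d) via R4 from edge(j,f), red(f,d)
round 2: derive span(a,b) via R3 from span(a,d), span(d,b)
round 2: derive span(a,c) via R3 from span(a,d), span(d,c)
round 2: derive span(a,f) via R3 from span(a,g), span(g,f)
round 2: derive span(a,h) via R3 from span(a,d), span(d,h)
round 2: derive span(b,b) via R3 from span(b,g), span(g,b)
round 2: derive span(b,c) via R3 from span(b,g), span(g,c)
round 2: derive span(b,d) via R3 from span(b,a), span(a,d)
round 2: derive span(b,f) via R3 from span(b,g), span(g,f)
round 2: derive span(c,b) via R3 from span(c,d), span(d,b)
round 2: derive span(c,c) via R3 from span(c,d), span(d,c)
round 2: derive span(c,f) via R3 from span(c,g), span(g,f)
round 2: derive span(c,j) via R3 from span(c,a), span(a,j)
round 2: derive span(d,a) via R3 from span(d,b), span(b,a)
round 2: derive span(d,d) via R3 from span(d,c), span(c,d)
round 2: derive span(d,g) via R3 from span(d,b), span(b,g)
round 2: derive span(d,j) via R3 from span(d,b), span(b,j)
round 2: derive span(g,a) via R3 from span(g,b), span(b,a)
round 2: derive span(g,g) via R3 from span(g,b), span(b,g)
round 2: derive span(g,h) via R3 from span(g,b), span(b,h)
round 2: derive span(j,a) via R3 from span(j,b), span(b,a)
round 2: derive span(j,g) via R3 from span(j,b), span(b,g)
round 2: derive span(j,h) via R3 from span(j,b), span(b,h)
round 2: derive span(j,j) via R3 from span(j,b), span(b,j)
round 3: derive span(d,f) via R3 from span(d,a), span(a,f)

span(b,f)  [via R3]
  span(b,g)  [via R2]
    edge(b,g)  [fact]
  span(g,f)  [via R2]
    edge(g,f)  [fact]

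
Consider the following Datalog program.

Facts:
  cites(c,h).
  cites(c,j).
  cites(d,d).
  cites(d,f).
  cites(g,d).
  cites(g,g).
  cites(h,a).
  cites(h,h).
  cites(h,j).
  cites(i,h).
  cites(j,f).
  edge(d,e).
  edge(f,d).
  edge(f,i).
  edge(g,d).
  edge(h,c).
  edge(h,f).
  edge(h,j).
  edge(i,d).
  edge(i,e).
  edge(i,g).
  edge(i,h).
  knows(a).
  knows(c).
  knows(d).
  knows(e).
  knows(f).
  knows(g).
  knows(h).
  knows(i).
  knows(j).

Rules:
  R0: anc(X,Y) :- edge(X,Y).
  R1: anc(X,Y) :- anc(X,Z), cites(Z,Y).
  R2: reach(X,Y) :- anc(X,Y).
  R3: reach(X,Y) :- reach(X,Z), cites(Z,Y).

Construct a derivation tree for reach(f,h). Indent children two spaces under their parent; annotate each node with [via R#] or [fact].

round 1: derive anc(d,e) via R0 from edge(d,e)
round 1: derive anc(f,d) via R0 from edge(f,d)
round 1: derive anc(f,i) via R0 from edge(f,i)
round 1: derive anc(g,d) via R0 from edge(g,d)
round 1: derive anc(h,c) via R0 from edge(h,c)
round 1: derive anc(h,f) via R0 from edge(h,f)
round 1: derive anc(h,j) via R0 from edge(h,j)
round 1: derive anc(i,d) via R0 from edge(i,d)
round 1: derive anc(i,e) via R0 from edge(i,e)
round 1: derive anc(i,g) via R0 from edge(i,g)
round 1: derive anc(i,h) via R0 from edge(i,h)
round 2: derive anc(f,f) via R1 from anc(f,d), cites(d,f)
round 2: derive anc(f,h) via R1 from anc(f,i), cites(i,h)
round 2: derive anc(g,f) via R1 from anc(g,d), cites(d,f)
round 2: derive anc(h,h) via R1 from anc(h,c), cites(c,h)
round 2: derive anc(i,a) via R1 from anc(i,h), cites(h,a)
round 2: derive anc(i,f) via R1 from anc(i,d), cites(d,f)
round 2: derive anc(i,j) via R1 from anc(i,h), cites(h,j)
round 2: derive reach(d,e) via R2 from anc(d,e)
round 2: derive reach(f,d) via R2 from anc(f,d)
round 2: derive reach(f,i) via R2 from anc(f,i)
round 2: derive reach(g,d) via R2 from anc(g,d)
round 2: derive reach(h,c) via R2 from anc(h,c)
round 2: derive reach(h,f) via R2 from anc(h,f)
round 2: derive reach(h,j) via R2 from anc(h,j)
round 2: derive reach(i,d) via R2 from anc(i,d)
round 2: derive reach(i,e) via R2 from anc(i,e)
round 2: derive reach(i,g) via R2 from anc(i,g)
round 2: derive reach(i,h) via R2 from anc(i,h)
round 3: derive anc(f,a) via R1 from anc(f,h), cites(h,a)
round 3: derive anc(f,j) via R1 from anc(f,h), cites(h,j)
round 3: derive anc(h,a) via R1 from anc(h,h), cites(h,a)
round 3: derive reach(f,f) via R2 from anc(f,f)
round 3: derive reach(f,h) via R2 from anc(f,h)
round 3: derive reach(g,f) via R2 from anc(g,f)
round 3: derive reach(h,h) via R2 from anc(h,h)
round 3: derive reach(i,a) via R2 from anc(i,a)
round 3: derive reach(i,f) via R2 from anc(i,f)
round 3: derive reach(i,j) via R2 from anc(i,j)
round 4: derive reach(f,a) via R2 from anc(f,a)
round 4: derive reach(f,j) via R2 from anc(f,j)
round 4: derive reach(h,a) via R2 from anc(h,a)

reach(f,h)  [via R2]
  anc(f,h)  [via R1]
    anc(f,i)  [via R0]
      edge(f,i)  [fact]
    cites(i,h)  [fact]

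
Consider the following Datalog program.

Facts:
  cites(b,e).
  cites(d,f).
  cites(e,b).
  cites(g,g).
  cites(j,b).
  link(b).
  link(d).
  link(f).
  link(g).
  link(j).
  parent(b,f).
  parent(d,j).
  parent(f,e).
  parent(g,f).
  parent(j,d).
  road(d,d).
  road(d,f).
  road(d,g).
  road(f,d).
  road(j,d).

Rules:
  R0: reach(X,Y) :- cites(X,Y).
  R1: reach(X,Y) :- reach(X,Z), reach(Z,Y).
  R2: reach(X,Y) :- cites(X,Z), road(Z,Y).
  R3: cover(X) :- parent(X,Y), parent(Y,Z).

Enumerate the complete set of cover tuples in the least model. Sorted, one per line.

round 1: derive cover(b) via R3 from parent(b,f), parent(f,e)
round 1: derive cover(d) via R3 from parent(d,j), parent(j,d)
round 1: derive cover(g) via R3 from parent(g,f), parent(f,e)
round 1: derive cover(j) via R3 from parent(j,d), parent(d,j)

cover(b)
cover(d)
cover(g)
cover(j)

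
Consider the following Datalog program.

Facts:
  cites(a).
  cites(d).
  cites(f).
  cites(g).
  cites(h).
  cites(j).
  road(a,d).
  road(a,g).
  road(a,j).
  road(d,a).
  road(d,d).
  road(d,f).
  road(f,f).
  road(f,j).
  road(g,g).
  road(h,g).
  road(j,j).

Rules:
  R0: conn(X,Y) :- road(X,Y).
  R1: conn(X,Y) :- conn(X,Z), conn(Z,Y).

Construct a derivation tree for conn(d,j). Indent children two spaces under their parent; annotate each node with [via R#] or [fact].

round 1: derive conn(a,d) via R0 from road(a,d)
round 1: derive conn(a,g) via R0 from road(a,g)
round 1: derive conn(a,j) via R0 from road(a,j)
round 1: derive conn(d,a) via R0 from road(d,a)
round 1: derive conn(d,d) via R0 from road(d,d)
round 1: derive conn(d,f) via R0 from road(d,f)
round 1: derive conn(f,f) via R0 from road(f,f)
round 1: derive conn(f,j) via R0 from road(f,j)
round 1: derive conn(g,g) via R0 from road(g,g)
round 1: derive conn(h,g) via R0 from road(h,g)
round 1: derive conn(j,j) via R0 from road(j,j)
round 2: derive conn(a,a) via R1 from conn(a,d), conn(d,a)
round 2: derive conn(a,f) via R1 from conn(a,d), conn(d,f)
round 2: derive conn(d,g) via R1 from conn(d,a), conn(a,g)
round 2: derive conn(d,j) via R1 from conn(d,a), conn(a,j)

conn(d,j)  [via R1]
  conn(d,a)  [via R0]
    road(d,a)  [fact]
  conn(a,j)  [via R0]
    road(a,j)  [fact]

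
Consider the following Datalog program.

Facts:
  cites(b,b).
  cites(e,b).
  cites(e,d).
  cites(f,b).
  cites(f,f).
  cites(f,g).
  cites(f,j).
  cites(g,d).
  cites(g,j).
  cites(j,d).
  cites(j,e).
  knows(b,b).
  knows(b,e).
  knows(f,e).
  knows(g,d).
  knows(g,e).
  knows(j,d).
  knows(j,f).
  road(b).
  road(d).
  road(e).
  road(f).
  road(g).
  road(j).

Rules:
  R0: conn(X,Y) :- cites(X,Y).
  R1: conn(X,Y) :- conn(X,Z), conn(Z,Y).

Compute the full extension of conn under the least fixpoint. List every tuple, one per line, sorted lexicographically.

round 1: derive conn(b,b) via R0 from cites(b,b)
round 1: derive conn(e,b) via R0 from cites(e,b)
round 1: derive conn(e,d) via R0 from cites(e,d)
round 1: derive conn(f,b) via R0 from cites(f,b)
round 1: derive conn(f,f) via R0 from cites(f,f)
round 1: derive conn(f,g) via R0 from cites(f,g)
round 1: derive conn(f,j) via R0 from cites(f,j)
round 1: derive conn(g,d) via R0 from cites(g,d)
round 1: derive conn(g,j) via R0 from cites(g,j)
round 1: derive conn(j,d) via R0 from cites(j,d)
round 1: derive conn(j,e) via R0 from cites(j,e)
round 2: derive conn(f,d) via R1 from conn(f,g), conn(g,d)
round 2: derive conn(f,e) via R1 from conn(f,j), conn(j,e)
round 2: derive conn(g,e) via R1 from conn(g,j), conn(j,e)
round 2: derive conn(j,b) via R1 from conn(j,e), conn(e,b)
round 3: derive conn(g,b) via R1 from conn(g,e), conn(e,b)

conn(b,b)
conn(e,b)
conn(e,d)
conn(f,b)
conn(f,d)
conn(f,e)
conn(f,f)
conn(f,g)
conn(f,j)
conn(g,b)
conn(g,d)
conn(g,e)
conn(g,j)
conn(j,b)
conn(j,d)
conn(j,e)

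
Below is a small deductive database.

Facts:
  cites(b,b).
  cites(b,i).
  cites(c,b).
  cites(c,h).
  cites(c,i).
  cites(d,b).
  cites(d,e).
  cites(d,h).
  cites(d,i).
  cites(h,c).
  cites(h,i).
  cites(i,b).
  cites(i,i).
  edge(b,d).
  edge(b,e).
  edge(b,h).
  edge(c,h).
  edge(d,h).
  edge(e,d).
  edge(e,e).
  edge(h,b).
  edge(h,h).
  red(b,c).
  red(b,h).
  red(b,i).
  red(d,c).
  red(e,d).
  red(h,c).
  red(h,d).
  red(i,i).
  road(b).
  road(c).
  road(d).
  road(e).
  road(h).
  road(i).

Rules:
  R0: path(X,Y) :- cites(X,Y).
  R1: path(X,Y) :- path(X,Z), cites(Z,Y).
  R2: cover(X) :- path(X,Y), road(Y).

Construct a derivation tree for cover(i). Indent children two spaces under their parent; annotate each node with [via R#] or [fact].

cover(i)  [via R2]
  path(i,b)  [via R0]
    cites(i,b)  [fact]
  road(b)  [fact]

round 1: derive path(b,b) via R0 from cites(b,b)
round 1: derive path(b,i) via R0 from cites(b,i)
round 1: derive path(c,b) via R0 from cites(c,b)
round 1: derive path(c,h) via R0 from cites(c,h)
round 1: derive path(c,i) via R0 from cites(c,i)
round 1: derive path(d,b) via R0 from cites(d,b)
round 1: derive path(d,e) via R0 from cites(d,e)
round 1: derive path(d,h) via R0 from cites(d,h)
round 1: derive path(d,i) via R0 from cites(d,i)
round 1: derive path(h,c) via R0 from cites(h,c)
round 1: derive path(h,i) via R0 from cites(h,i)
round 1: derive path(i,b) via R0 from cites(i,b)
round 1: derive path(i,i) via R0 from cites(i,i)
round 2: derive path(c,c) via R1 from path(c,h), cites(h,c)
round 2: derive path(d,c) via R1 from path(d,h), cites(h,c)
round 2: derive path(h,b) via R1 from path(h,c), cites(c,b)
round 2: derive path(h,h) via R1 from path(h,c), cites(c,h)
round 2: derive cover(b) via R2 from path(b,b), road(b)
round 2: derive cover(c) via R2 from path(c,b), road(b)
round 2: derive cover(d) via R2 from path(d,b), road(b)
round 2: derive cover(h) via R2 from path(h,c), road(c)
round 2: derive cover(i) via R2 from path(i,b), road(b)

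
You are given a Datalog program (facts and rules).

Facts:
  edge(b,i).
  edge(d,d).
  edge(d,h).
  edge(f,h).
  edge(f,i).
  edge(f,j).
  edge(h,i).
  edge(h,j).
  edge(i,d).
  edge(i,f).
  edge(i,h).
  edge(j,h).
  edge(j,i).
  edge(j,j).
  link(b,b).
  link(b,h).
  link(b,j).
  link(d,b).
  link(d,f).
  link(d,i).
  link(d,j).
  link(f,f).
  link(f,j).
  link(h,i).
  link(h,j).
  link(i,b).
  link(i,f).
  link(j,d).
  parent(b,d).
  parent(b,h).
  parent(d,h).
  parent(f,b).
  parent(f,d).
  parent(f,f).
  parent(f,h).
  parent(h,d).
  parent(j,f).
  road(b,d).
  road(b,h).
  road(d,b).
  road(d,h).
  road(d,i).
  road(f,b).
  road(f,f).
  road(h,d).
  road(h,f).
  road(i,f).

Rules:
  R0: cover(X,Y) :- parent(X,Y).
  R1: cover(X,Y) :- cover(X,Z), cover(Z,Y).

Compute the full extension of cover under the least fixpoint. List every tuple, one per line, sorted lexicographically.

cover(b,d)
cover(b,h)
cover(d,d)
cover(d,h)
cover(f,b)
cover(f,d)
cover(f,f)
cover(f,h)
cover(h,d)
cover(h,h)
cover(j,b)
cover(j,d)
cover(j,f)
cover(j,h)

round 1: derive cover(b,d) via R0 from parent(b,d)
round 1: derive cover(b,h) via R0 from parent(b,h)
round 1: derive cover(d,h) via R0 from parent(d,h)
round 1: derive cover(f,b) via R0 from parent(f,b)
round 1: derive cover(f,d) via R0 from parent(f,d)
round 1: derive cover(f,f) via R0 from parent(f,f)
round 1: derive cover(f,h) via R0 from parent(f,h)
round 1: derive cover(h,d) via R0 from parent(h,d)
round 1: derive cover(j,f) via R0 from parent(j,f)
round 2: derive cover(d,d) via R1 from cover(d,h), cover(h,d)
round 2: derive cover(h,h) via R1 from cover(h,d), cover(d,h)
round 2: derive cover(j,b) via R1 from cover(j,f), cover(f,b)
round 2: derive cover(j,d) via R1 from cover(j,f), cover(f,d)
round 2: derive cover(j,h) via R1 from cover(j,f), cover(f,h)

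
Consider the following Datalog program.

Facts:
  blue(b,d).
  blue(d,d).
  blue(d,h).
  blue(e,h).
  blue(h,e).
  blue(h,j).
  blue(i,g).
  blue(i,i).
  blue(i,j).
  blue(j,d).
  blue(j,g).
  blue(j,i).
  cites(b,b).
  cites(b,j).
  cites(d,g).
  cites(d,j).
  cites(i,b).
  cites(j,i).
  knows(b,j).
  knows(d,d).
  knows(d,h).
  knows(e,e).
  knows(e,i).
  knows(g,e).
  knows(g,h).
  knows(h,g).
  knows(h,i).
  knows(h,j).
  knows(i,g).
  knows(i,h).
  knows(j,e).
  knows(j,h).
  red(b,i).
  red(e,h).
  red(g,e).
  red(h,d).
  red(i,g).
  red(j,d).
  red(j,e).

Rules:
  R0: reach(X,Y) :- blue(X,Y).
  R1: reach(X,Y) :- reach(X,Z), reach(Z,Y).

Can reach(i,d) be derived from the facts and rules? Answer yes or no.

round 1: derive reach(b,d) via R0 from blue(b,d)
round 1: derive reach(d,d) via R0 from blue(d,d)
round 1: derive reach(d,h) via R0 from blue(d,h)
round 1: derive reach(e,h) via R0 from blue(e,h)
round 1: derive reach(h,e) via R0 from blue(h,e)
round 1: derive reach(h,j) via R0 from blue(h,j)
round 1: derive reach(i,g) via R0 from blue(i,g)
round 1: derive reach(i,i) via R0 from blue(i,i)
round 1: derive reach(i,j) via R0 from blue(i,j)
round 1: derive reach(j,d) via R0 from blue(j,d)
round 1: derive reach(j,g) via R0 from blue(j,g)
round 1: derive reach(j,i) via R0 from blue(j,i)
round 2: derive reach(b,h) via R1 from reach(b,d), reach(d,h)
round 2: derive reach(d,e) via R1 from reach(d,h), reach(h,e)
round 2: derive reach(d,j) via R1 from reach(d,h), reach(h,j)
round 2: derive reach(e,e) via R1 from reach(e,h), reach(h,e)
round 2: derive reach(e,j) via R1 from reach(e,h), reach(h,j)
round 2: derive reach(h,d) via R1 from reach(h,j), reach(j,d)
round 2: derive reach(h,g) via R1 from reach(h,j), reach(j,g)
round 2: derive reach(h,h) via R1 from reach(h,e), reach(e,h)
round 2: derive reach(h,i) via R1 from reach(h,j), reach(j,i)
round 2: derive reach(i,d) via R1 from reach(i,j), reach(j,d)
round 2: derive reach(j,h) via R1 from reach(j,d), reach(d,h)
round 2: derive reach(j,j) via R1 from reach(j,i), reach(i,j)
round 3: derive reach(b,e) via R1 from reach(b,d), reach(d,e)
round 3: derive reach(b,g) via R1 from reach(b,h), reach(h,g)
round 3: derive reach(b,i) via R1 from reach(b,h), reach(h,i)
round 3: derive reach(b,j) via R1 from reach(b,d), reach(d,j)
round 3: derive reach(d,g) via R1 from reach(d,h), reach(h,g)
round 3: derive reach(d,i) via R1 from reach(d,h), reach(h,i)
round 3: derive reach(e,d) via R1 from reach(e,h), reach(h,d)
round 3: derive reach(e,g) via R1 from reach(e,h), reach(h,g)
round 3: derive reach(e,i) via R1 from reach(e,h), reach(h,i)
round 3: derive reach(i,e) via R1 from reach(i,d), reach(d,e)
round 3: derive reach(i,h) via R1 from reach(i,d), reach(d,h)
round 3: derive reach(j,e) via R1 from reach(j,d), reach(d,e)

yes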